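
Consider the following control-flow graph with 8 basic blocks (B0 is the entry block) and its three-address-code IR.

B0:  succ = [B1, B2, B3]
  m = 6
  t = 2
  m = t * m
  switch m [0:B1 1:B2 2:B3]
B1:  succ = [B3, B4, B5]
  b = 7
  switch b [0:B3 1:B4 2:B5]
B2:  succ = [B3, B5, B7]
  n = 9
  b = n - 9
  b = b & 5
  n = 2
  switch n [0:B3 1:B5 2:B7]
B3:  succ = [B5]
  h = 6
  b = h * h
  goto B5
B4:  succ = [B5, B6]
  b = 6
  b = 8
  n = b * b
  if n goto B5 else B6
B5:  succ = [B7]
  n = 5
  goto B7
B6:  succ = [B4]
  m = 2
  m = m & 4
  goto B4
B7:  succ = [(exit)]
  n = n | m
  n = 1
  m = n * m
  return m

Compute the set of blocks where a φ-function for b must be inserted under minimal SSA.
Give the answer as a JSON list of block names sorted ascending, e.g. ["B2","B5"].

Answer: ["B3", "B4", "B5", "B7"]

Derivation:
idom tree: B1←B0 B2←B0 B3←B0 B4←B1 B5←B0 B6←B4 B7←B0
Dom at joins:
  B3: preds {B0,B1,B2}: {B0} ∩ {B0,B1} ∩ {B0,B2} = {B0}; idom=B0
  B4: preds {B1,B6}: {B0,B1} ∩ {B0,B1,B4,B6} = {B0,B1}; idom=B1
  B5: preds {B1,B2,B3,B4}: {B0,B1} ∩ {B0,B2} ∩ {B0,B3} ∩ {B0,B1,B4} = {B0}; idom=B0
  B7: preds {B2,B5}: {B0,B2} ∩ {B0,B5} = {B0}; idom=B0

DF walk-up:
  B3←B0: walk · to B0
  B3←B1: walk B1 to B0
  B3←B2: walk B2 to B0
  B4←B1: walk · to B1
  B4←B6: walk B6→B4 to B1
  B5←B1: walk B1 to B0
  B5←B2: walk B2 to B0
  B5←B3: walk B3 to B0
  B5←B4: walk B4→B1 to B0
  B7←B2: walk B2 to B0
  B7←B5: walk B5 to B0
  B0 → ∅
  B1 → {B3,B5}
  B2 → {B3,B5,B7}
  B3 → {B5}
  B4 → {B4,B5}
  B5 → {B7}
  B6 → {B4}
  B7 → ∅

φ for b: defs {B1,B2,B3,B4}
  DF⁺ = {B3,B4,B5,B7}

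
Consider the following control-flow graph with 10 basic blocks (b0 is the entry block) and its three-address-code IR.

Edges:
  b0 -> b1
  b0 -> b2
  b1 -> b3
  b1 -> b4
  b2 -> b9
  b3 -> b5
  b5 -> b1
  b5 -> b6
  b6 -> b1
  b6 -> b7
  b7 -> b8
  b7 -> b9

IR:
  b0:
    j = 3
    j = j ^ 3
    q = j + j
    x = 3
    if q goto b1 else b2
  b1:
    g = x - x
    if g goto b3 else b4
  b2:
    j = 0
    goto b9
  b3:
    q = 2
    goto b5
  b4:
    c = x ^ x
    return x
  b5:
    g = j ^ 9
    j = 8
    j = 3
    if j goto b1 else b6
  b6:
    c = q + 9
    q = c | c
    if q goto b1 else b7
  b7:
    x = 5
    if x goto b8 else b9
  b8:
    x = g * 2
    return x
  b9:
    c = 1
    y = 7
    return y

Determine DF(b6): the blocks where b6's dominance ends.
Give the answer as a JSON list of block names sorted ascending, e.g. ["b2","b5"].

idom tree: b1←b0 b2←b0 b3←b1 b4←b1 b5←b3 b6←b5 b7←b6 b8←b7 b9←b0
Dom∩ at merges:
  b1: preds {b0,b5,b6}: {b0} ∩ {b0,b1,b3,b5} ∩ {b0,b1,b3,b5,b6} = {b0}; idom=b0
  b9: preds {b2,b7}: {b0,b2} ∩ {b0,b1,b3,b5,b6,b7} = {b0}; idom=b0

Frontier:
  b1←b0: walk · to b0
  b1←b5: walk b5→b3→b1 to b0
  b1←b6: walk b6→b5→b3→b1 to b0
  b9←b2: walk b2 to b0
  b9←b7: walk b7→b6→b5→b3→b1 to b0
  b0: DF=∅
  b1: DF={b1,b9}
  b2: DF={b9}
  b3: DF={b1,b9}
  b4: DF=∅
  b5: DF={b1,b9}
  b6: DF={b1,b9}
  b7: DF={b9}
  b8: DF=∅
  b9: DF=∅

DF(b6) = ["b1", "b9"]

Answer: ["b1", "b9"]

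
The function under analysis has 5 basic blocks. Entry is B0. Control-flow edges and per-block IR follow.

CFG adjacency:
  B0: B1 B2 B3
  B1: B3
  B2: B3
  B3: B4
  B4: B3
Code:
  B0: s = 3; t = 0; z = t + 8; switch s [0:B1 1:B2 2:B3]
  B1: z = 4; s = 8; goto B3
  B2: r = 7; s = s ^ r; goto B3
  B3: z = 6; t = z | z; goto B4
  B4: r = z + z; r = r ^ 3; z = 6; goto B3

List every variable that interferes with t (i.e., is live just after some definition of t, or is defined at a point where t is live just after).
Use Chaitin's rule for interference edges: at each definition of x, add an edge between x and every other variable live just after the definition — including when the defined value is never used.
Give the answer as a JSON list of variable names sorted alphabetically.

Block summaries:
  B0: def={s,t,z} ue=∅
  B1: def={s,z} ue=∅
  B2: def={r,s} ue={s}
  B3: def={t,z} ue=∅
  B4: def={r,z} ue={z}

Liveness:
  B0: in=∅ out={s}
  B1: in=∅ out=∅
  B2: in={s} out=∅
  B3: in=∅ out={z}
  B4: in={z} out=∅

Interference:
  r: {s}
  s: {r,t,z}
  t: {s,z}
  z: {s,t}

N(t) = ["s", "z"]

Answer: ["s", "z"]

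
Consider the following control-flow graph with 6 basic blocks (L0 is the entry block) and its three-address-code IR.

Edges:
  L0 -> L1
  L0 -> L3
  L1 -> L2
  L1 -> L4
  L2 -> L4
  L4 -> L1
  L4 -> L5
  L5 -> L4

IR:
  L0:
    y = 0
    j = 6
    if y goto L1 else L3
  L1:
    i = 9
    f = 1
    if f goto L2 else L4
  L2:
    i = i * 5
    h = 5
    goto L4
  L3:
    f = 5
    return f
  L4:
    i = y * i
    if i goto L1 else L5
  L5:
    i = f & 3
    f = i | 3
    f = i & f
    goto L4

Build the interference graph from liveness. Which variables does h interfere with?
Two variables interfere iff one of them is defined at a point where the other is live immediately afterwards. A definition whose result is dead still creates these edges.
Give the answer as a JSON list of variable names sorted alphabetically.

Block summaries:
  L0 def {j,y} use ∅
  L1 def {f,i} use ∅
  L2 def {h,i} use {i}
  L3 def {f} use ∅
  L4 def {i} use {i,y}
  L5 def {f,i} use {f}

Live sets:
  L0: in=∅ out={y}
  L1: in={y} out={f,i,y}
  L2: in={f,i,y} out={f,i,y}
  L3: in=∅ out=∅
  L4: in={f,i,y} out={f,y}
  L5: in={f,y} out={f,i,y}

Interference:
  f↔{h,i,y}
  h↔{f,i,y}
  i↔{f,h,y}
  j↔{y}
  y↔{f,h,i,j}

N(h) = ["f", "i", "y"]

Answer: ["f", "i", "y"]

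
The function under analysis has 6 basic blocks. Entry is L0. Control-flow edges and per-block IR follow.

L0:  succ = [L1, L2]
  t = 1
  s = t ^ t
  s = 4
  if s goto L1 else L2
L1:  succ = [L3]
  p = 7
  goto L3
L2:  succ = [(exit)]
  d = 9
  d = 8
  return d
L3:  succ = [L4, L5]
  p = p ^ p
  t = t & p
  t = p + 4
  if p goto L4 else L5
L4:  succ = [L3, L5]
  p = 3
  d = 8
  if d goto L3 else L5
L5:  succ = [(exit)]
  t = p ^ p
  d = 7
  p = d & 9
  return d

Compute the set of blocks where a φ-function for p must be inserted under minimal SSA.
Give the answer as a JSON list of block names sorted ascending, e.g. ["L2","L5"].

Answer: ["L3", "L5"]

Derivation:
idom tree: L1←L0 L2←L0 L3←L1 L4←L3 L5←L3
Dom∩ at merges:
  L3: preds {L1,L4}: {L0,L1} ∩ {L0,L1,L3,L4} = {L0,L1}; idom=L1
  L5: preds {L3,L4}: {L0,L1,L3} ∩ {L0,L1,L3,L4} = {L0,L1,L3}; idom=L3

Frontier:
  L3←L1: walk · to L1
  L3←L4: walk L4→L3 to L1
  L5←L3: walk · to L3
  L5←L4: walk L4 to L3
  L0: DF=∅
  L1: DF=∅
  L2: DF=∅
  L3: DF={L3}
  L4: DF={L3,L5}
  L5: DF=∅

φ for p: defs {L1,L3,L4,L5}
  DF⁺ = {L3,L5}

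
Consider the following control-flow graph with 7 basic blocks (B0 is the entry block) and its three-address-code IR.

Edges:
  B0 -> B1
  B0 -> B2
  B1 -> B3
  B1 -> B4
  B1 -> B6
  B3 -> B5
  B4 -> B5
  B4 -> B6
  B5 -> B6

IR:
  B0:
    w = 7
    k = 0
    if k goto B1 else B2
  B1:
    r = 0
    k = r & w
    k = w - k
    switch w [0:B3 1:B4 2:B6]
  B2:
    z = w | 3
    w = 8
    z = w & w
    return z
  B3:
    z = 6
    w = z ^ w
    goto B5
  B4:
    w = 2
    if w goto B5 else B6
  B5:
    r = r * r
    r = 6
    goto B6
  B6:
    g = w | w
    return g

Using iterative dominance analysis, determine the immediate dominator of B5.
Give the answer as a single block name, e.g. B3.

Answer: B1

Working:
idom tree: B1←B0 B2←B0 B3←B1 B4←B1 B5←B1 B6←B1
Dom at joins:
  B5: preds {B3,B4}: {B0,B1,B3} ∩ {B0,B1,B4} = {B0,B1}; idom=B1
  B6: preds {B1,B4,B5}: {B0,B1} ∩ {B0,B1,B4} ∩ {B0,B1,B5} = {B0,B1}; idom=B1

idom(B5) = B1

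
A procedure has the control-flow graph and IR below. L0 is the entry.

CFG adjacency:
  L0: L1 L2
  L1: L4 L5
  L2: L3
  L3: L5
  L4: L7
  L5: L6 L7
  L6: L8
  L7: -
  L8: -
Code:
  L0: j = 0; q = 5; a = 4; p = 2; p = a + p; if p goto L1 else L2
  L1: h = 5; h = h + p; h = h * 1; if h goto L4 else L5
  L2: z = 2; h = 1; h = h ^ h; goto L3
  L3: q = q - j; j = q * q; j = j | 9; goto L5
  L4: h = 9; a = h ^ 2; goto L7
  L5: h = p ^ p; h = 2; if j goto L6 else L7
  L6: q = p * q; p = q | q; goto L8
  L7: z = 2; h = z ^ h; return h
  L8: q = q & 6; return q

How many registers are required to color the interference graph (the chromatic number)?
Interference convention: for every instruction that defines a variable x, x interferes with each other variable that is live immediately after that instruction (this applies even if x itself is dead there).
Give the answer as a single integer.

Answer: 5

Working:
def/use:
  L0: def={a,j,p,q} ue=∅
  L1: def={h} ue={p}
  L2: def={h,z} ue=∅
  L3: def={j,q} ue={j,q}
  L4: def={a,h} ue=∅
  L5: def={h} ue={j,p}
  L6: def={p,q} ue={p,q}
  L7: def={h,z} ue={h}
  L8: def={q} ue={q}

Backward fixpoint:
  L0 li=∅ lo={j,p,q}
  L1 li={j,p,q} lo={j,p,q}
  L2 li={j,p,q} lo={j,p,q}
  L3 li={j,p,q} lo={j,p,q}
  L4 li=∅ lo={h}
  L5 li={j,p,q} lo={h,p,q}
  L6 li={p,q} lo={q}
  L7 li={h} lo=∅
  L8 li={q} lo=∅

Interfere edges:
  a↔{h,j,p,q}
  h↔{a,j,p,q,z}
  j↔{a,h,p,q,z}
  p↔{a,h,j,q,z}
  q↔{a,h,j,p,z}
  z↔{h,j,p,q}

Colouring:
  lower bound: {a,h,j,p,q} mutually conflict ⇒ χ ≥ 5
  5-colouring: r0={h}  r1={j}  r2={p}  r3={q}  r4={a,z}
  χ = 5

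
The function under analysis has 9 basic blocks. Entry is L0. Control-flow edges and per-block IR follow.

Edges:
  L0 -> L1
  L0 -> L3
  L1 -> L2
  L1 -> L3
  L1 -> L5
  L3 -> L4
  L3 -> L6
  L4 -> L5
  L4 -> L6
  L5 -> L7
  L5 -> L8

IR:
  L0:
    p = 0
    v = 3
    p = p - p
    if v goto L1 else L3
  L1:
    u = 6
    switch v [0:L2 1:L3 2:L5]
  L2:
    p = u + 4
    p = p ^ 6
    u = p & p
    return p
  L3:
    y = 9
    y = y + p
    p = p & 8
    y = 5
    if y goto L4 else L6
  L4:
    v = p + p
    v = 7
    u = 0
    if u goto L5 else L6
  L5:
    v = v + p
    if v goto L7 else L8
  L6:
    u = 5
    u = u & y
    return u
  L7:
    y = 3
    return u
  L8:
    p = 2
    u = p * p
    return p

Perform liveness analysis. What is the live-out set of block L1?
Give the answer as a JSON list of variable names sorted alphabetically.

Block summaries:
  L0: {p,v} / ∅
  L1: {u} / {v}
  L2: {p,u} / {u}
  L3: {p,y} / {p}
  L4: {u,v} / {p}
  L5: {v} / {p,v}
  L6: {u} / {y}
  L7: {y} / {u}
  L8: {p,u} / ∅

Live sets:
  live L0: ∅→{p,v}
  live L1: {p,v}→{p,u,v}
  live L2: {u}→∅
  live L3: {p}→{p,y}
  live L4: {p,y}→{p,u,v,y}
  live L5: {p,u,v}→{u}
  live L6: {y}→∅
  live L7: {u}→∅
  live L8: ∅→∅

live-out(L1) = ["p", "u", "v"]

Answer: ["p", "u", "v"]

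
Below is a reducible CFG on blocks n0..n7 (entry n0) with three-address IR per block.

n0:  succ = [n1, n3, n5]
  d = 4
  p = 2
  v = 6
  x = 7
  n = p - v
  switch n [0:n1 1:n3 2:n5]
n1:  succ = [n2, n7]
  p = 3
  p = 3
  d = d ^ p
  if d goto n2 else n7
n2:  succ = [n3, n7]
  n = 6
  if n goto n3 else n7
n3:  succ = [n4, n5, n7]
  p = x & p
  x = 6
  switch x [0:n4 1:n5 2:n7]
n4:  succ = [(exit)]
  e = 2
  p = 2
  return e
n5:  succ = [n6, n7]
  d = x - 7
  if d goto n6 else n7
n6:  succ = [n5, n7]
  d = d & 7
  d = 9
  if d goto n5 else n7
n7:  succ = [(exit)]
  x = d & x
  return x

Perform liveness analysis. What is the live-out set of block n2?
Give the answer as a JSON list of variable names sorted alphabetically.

Answer: ["d", "p", "x"]

Derivation:
Per-block:
  n0: {d,n,p,v,x} / ∅
  n1: {d,p} / {d}
  n2: {n} / ∅
  n3: {p,x} / {p,x}
  n4: {e,p} / ∅
  n5: {d} / {x}
  n6: {d} / {d}
  n7: {x} / {d,x}

Backward fixpoint:
  live n0: ∅→{d,p,x}
  live n1: {d,x}→{d,p,x}
  live n2: {d,p,x}→{d,p,x}
  live n3: {d,p,x}→{d,x}
  live n4: ∅→∅
  live n5: {x}→{d,x}
  live n6: {d,x}→{d,x}
  live n7: {d,x}→∅

live-out(n2) = ["d", "p", "x"]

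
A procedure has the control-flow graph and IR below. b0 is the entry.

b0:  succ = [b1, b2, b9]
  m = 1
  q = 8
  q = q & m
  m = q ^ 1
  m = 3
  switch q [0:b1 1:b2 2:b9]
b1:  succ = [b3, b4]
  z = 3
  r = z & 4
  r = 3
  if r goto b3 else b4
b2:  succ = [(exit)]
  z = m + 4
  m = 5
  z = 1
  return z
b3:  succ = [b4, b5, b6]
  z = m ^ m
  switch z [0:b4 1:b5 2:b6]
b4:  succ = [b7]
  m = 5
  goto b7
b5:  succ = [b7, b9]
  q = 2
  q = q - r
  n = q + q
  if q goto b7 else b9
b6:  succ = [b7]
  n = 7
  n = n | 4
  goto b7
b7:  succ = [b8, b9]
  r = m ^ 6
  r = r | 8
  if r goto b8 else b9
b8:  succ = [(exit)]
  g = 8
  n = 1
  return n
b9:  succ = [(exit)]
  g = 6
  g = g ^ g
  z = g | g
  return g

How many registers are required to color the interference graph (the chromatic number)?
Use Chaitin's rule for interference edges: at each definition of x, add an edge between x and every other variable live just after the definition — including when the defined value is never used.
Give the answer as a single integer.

Per-block:
  b0: {m,q} / ∅
  b1: {r,z} / ∅
  b2: {m,z} / {m}
  b3: {z} / {m}
  b4: {m} / ∅
  b5: {n,q} / {r}
  b6: {n} / ∅
  b7: {r} / {m}
  b8: {g,n} / ∅
  b9: {g,z} / ∅

Liveness:
  b0 li=∅ lo={m}
  b1 li={m} lo={m,r}
  b2 li={m} lo=∅
  b3 li={m,r} lo={m,r}
  b4 li=∅ lo={m}
  b5 li={m,r} lo={m}
  b6 li={m} lo={m}
  b7 li={m} lo=∅
  b8 li=∅ lo=∅
  b9 li=∅ lo=∅

Conflict graph:
  g↔{z}
  m↔{n,q,r,z}
  n↔{m,q}
  q↔{m,n,r}
  r↔{m,q,z}
  z↔{g,m,r}

Colouring:
  {m,n,q} pairwise interfere (3-clique) ⇒ χ ≥ 3
  3-colouring: c0={g,m}  c1={q,z}  c2={n,r}
  χ = 3

Answer: 3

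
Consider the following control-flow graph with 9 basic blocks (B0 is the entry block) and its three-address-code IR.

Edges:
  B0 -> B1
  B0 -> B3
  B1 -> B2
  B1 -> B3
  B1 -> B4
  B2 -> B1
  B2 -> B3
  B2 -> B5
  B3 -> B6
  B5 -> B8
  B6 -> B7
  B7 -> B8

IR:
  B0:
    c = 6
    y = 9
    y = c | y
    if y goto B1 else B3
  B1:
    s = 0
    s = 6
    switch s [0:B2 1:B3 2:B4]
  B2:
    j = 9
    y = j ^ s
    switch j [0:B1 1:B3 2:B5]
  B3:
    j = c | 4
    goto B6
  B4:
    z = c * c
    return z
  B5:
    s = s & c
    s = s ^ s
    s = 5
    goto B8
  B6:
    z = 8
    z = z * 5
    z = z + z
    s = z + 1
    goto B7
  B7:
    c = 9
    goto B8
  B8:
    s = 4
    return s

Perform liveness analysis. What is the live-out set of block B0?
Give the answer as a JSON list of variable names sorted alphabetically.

Answer: ["c"]

Working:
Per-block:
  B0: {c,y} / ∅
  B1: {s} / ∅
  B2: {j,y} / {s}
  B3: {j} / {c}
  B4: {z} / {c}
  B5: {s} / {c,s}
  B6: {s,z} / ∅
  B7: {c} / ∅
  B8: {s} / ∅

Live sets:
  B0 li=∅ lo={c}
  B1 li={c} lo={c,s}
  B2 li={c,s} lo={c,s}
  B3 li={c} lo=∅
  B4 li={c} lo=∅
  B5 li={c,s} lo=∅
  B6 li=∅ lo=∅
  B7 li=∅ lo=∅
  B8 li=∅ lo=∅

live-out(B0) = ["c"]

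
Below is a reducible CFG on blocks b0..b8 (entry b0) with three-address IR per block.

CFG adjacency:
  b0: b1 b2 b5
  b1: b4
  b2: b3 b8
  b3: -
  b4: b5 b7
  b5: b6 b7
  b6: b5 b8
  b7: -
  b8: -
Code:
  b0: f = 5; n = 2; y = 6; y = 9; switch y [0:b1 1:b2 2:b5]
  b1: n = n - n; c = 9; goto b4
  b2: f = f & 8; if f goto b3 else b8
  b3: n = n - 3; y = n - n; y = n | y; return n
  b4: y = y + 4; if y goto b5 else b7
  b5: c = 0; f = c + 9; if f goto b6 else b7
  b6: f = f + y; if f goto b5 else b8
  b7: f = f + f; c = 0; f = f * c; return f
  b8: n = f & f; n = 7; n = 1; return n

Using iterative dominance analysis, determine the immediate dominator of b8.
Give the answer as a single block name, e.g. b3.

idom tree: b1←b0 b2←b0 b3←b2 b4←b1 b5←b0 b6←b5 b7←b0 b8←b0
Join-block Dom:
  b5: preds {b0,b4,b6}: {b0} ∩ {b0,b1,b4} ∩ {b0,b5,b6} = {b0}; idom=b0
  b7: preds {b4,b5}: {b0,b1,b4} ∩ {b0,b5} = {b0}; idom=b0
  b8: preds {b2,b6}: {b0,b2} ∩ {b0,b5,b6} = {b0}; idom=b0

idom(b8) = b0

Answer: b0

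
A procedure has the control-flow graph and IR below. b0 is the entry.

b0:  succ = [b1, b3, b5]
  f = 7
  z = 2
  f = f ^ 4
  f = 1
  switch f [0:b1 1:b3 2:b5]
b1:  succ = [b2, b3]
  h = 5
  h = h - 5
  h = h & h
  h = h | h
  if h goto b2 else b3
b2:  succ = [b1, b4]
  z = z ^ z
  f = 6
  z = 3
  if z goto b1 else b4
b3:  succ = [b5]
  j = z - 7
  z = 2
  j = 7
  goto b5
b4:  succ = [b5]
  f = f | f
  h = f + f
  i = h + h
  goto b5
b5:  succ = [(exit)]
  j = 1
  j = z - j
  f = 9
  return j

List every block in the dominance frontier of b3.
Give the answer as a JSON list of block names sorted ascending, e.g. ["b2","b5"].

idom tree: b1←b0 b2←b1 b3←b0 b4←b2 b5←b0
Dom at joins:
  b1: preds {b0,b2}: {b0} ∩ {b0,b1,b2} = {b0}; idom=b0
  b3: preds {b0,b1}: {b0} ∩ {b0,b1} = {b0}; idom=b0
  b5: preds {b0,b3,b4}: {b0} ∩ {b0,b3} ∩ {b0,b1,b2,b4} = {b0}; idom=b0

DF derivation:
  join b1 pred b0: · stop@b0
  join b1 pred b2: b2→b1 stop@b0
  join b3 pred b0: · stop@b0
  join b3 pred b1: b1 stop@b0
  join b5 pred b0: · stop@b0
  join b5 pred b3: b3 stop@b0
  join b5 pred b4: b4→b2→b1 stop@b0
  b0 → ∅
  b1 → {b1,b3,b5}
  b2 → {b1,b5}
  b3 → {b5}
  b4 → {b5}
  b5 → ∅

DF(b3) = ["b5"]

Answer: ["b5"]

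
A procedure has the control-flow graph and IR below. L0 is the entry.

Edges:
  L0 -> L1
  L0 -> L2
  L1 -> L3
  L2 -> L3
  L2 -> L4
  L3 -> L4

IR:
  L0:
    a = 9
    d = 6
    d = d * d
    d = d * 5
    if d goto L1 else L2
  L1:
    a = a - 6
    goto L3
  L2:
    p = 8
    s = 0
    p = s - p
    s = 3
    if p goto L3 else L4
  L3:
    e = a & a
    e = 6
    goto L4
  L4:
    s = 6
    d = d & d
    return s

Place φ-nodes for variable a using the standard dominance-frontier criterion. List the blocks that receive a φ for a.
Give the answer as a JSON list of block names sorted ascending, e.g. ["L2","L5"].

idom tree: L1←L0 L2←L0 L3←L0 L4←L0
Dom∩ at merges:
  L3: preds {L1,L2}: {L0,L1} ∩ {L0,L2} = {L0}; idom=L0
  L4: preds {L2,L3}: {L0,L2} ∩ {L0,L3} = {L0}; idom=L0

DF derivation:
  join L3 pred L1: L1 stop@L0
  join L3 pred L2: L2 stop@L0
  join L4 pred L2: L2 stop@L0
  join L4 pred L3: L3 stop@L0
  DF(L0)=∅
  DF(L1)={L3}
  DF(L2)={L3,L4}
  DF(L3)={L4}
  DF(L4)=∅

φ for a: defs {L0,L1}
  DF⁺ = {L3,L4}

Answer: ["L3", "L4"]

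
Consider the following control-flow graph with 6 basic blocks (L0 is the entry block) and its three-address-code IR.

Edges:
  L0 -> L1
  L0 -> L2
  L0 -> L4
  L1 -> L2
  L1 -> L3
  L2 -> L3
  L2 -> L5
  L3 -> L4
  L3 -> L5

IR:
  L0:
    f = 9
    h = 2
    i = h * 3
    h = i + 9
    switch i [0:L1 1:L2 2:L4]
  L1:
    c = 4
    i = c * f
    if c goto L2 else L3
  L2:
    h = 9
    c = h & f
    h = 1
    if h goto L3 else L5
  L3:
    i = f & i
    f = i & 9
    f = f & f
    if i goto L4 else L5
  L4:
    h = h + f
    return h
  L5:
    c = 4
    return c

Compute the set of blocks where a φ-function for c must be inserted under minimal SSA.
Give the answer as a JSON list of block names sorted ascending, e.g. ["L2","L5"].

Answer: ["L2", "L3", "L4", "L5"]

Analysis:
idom tree: L1←L0 L2←L0 L3←L0 L4←L0 L5←L0
Dom∩ at merges:
  L2: preds {L0,L1}: {L0} ∩ {L0,L1} = {L0}; idom=L0
  L3: preds {L1,L2}: {L0,L1} ∩ {L0,L2} = {L0}; idom=L0
  L4: preds {L0,L3}: {L0} ∩ {L0,L3} = {L0}; idom=L0
  L5: preds {L2,L3}: {L0,L2} ∩ {L0,L3} = {L0}; idom=L0

Frontier:
  L2←L0: walk · to L0
  L2←L1: walk L1 to L0
  L3←L1: walk L1 to L0
  L3←L2: walk L2 to L0
  L4←L0: walk · to L0
  L4←L3: walk L3 to L0
  L5←L2: walk L2 to L0
  L5←L3: walk L3 to L0
  L0: DF=∅
  L1: DF={L2,L3}
  L2: DF={L3,L5}
  L3: DF={L4,L5}
  L4: DF=∅
  L5: DF=∅

φ for c: defs {L1,L2,L5}
  DF⁺ = {L2,L3,L4,L5}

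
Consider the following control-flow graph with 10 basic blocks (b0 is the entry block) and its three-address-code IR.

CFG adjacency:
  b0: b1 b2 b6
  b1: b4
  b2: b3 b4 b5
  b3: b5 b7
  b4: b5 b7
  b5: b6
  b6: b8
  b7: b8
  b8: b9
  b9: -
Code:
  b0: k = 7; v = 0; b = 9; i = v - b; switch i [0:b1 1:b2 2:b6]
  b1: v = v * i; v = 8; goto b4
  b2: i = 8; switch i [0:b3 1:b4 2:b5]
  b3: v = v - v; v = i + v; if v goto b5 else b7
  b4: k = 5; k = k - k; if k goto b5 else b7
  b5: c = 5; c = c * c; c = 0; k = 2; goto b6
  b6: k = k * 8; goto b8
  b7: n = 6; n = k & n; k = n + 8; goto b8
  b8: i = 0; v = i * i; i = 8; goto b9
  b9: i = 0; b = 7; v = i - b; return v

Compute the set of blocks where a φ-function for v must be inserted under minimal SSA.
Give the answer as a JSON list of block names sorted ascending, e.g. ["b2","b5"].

idom tree: b1←b0 b2←b0 b3←b2 b4←b0 b5←b0 b6←b0 b7←b0 b8←b0 b9←b8
Dom∩ at merges:
  b4: preds {b1,b2}: {b0,b1} ∩ {b0,b2} = {b0}; idom=b0
  b5: preds {b2,b3,b4}: {b0,b2} ∩ {b0,b2,b3} ∩ {b0,b4} = {b0}; idom=b0
  b6: preds {b0,b5}: {b0} ∩ {b0,b5} = {b0}; idom=b0
  b7: preds {b3,b4}: {b0,b2,b3} ∩ {b0,b4} = {b0}; idom=b0
  b8: preds {b6,b7}: {b0,b6} ∩ {b0,b7} = {b0}; idom=b0

DF derivation:
  b4←b1: walk b1 to b0
  b4←b2: walk b2 to b0
  b5←b2: walk b2 to b0
  b5←b3: walk b3→b2 to b0
  b5←b4: walk b4 to b0
  b6←b0: walk · to b0
  b6←b5: walk b5 to b0
  b7←b3: walk b3→b2 to b0
  b7←b4: walk b4 to b0
  b8←b6: walk b6 to b0
  b8←b7: walk b7 to b0
  b0 → ∅
  b1 → {b4}
  b2 → {b4,b5,b7}
  b3 → {b5,b7}
  b4 → {b5,b7}
  b5 → {b6}
  b6 → {b8}
  b7 → {b8}
  b8 → ∅
  b9 → ∅

φ for v: defs {b0,b1,b3,b8,b9}
  DF⁺ = {b4,b5,b6,b7,b8}

Answer: ["b4", "b5", "b6", "b7", "b8"]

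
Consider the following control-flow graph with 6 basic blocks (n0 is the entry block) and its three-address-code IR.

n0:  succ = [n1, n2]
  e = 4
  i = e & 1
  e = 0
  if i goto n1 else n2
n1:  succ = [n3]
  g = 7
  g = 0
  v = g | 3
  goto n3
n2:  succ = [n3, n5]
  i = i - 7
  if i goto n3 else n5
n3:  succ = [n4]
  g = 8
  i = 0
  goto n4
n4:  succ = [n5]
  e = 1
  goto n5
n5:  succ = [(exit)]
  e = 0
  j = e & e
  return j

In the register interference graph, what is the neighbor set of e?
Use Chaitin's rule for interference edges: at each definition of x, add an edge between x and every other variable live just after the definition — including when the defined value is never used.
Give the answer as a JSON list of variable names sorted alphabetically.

Answer: ["i"]

Working:
Block summaries:
  n0: def={e,i} ue=∅
  n1: def={g,v} ue=∅
  n2: def={i} ue={i}
  n3: def={g,i} ue=∅
  n4: def={e} ue=∅
  n5: def={e,j} ue=∅

Liveness:
  n0: in=∅ out={i}
  n1: in=∅ out=∅
  n2: in={i} out=∅
  n3: in=∅ out=∅
  n4: in=∅ out=∅
  n5: in=∅ out=∅

Conflict graph:
  e: {i}
  g: ∅
  i: {e}
  j: ∅
  v: ∅

N(e) = ["i"]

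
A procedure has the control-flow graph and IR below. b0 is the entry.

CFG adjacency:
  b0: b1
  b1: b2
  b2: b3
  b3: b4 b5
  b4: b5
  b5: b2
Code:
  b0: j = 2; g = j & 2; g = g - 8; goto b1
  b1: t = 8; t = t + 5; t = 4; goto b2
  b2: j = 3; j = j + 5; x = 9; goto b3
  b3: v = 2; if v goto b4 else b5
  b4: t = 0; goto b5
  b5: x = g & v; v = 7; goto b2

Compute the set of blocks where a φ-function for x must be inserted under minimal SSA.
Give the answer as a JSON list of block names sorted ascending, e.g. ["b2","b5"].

idom tree: b1←b0 b2←b1 b3←b2 b4←b3 b5←b3
Join-block Dom:
  b2: preds {b1,b5}: {b0,b1} ∩ {b0,b1,b2,b3,b5} = {b0,b1}; idom=b1
  b5: preds {b3,b4}: {b0,b1,b2,b3} ∩ {b0,b1,b2,b3,b4} = {b0,b1,b2,b3}; idom=b3

DF walk-up:
  join b2 pred b1: · stop@b1
  join b2 pred b5: b5→b3→b2 stop@b1
  join b5 pred b3: · stop@b3
  join b5 pred b4: b4 stop@b3
  b0: DF=∅
  b1: DF=∅
  b2: DF={b2}
  b3: DF={b2}
  b4: DF={b5}
  b5: DF={b2}

φ for x: defs {b2,b5}
  DF⁺ = {b2}

Answer: ["b2"]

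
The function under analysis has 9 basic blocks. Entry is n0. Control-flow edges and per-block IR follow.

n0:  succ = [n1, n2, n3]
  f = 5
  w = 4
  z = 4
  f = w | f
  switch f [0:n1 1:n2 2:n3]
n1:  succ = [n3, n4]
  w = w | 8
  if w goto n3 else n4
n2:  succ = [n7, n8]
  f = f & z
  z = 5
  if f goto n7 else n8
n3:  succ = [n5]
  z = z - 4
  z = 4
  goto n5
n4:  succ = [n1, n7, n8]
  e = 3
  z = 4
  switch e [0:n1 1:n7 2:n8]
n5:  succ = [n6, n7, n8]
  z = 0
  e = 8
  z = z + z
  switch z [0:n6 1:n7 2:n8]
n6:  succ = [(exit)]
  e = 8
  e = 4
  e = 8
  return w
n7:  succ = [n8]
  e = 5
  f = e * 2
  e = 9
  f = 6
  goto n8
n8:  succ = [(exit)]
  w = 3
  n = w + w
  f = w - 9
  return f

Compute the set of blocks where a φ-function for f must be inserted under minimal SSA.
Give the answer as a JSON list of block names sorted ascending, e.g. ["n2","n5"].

idom tree: n1←n0 n2←n0 n3←n0 n4←n1 n5←n3 n6←n5 n7←n0 n8←n0
Dom∩ at merges:
  n1: preds {n0,n4}: {n0} ∩ {n0,n1,n4} = {n0}; idom=n0
  n3: preds {n0,n1}: {n0} ∩ {n0,n1} = {n0}; idom=n0
  n7: preds {n2,n4,n5}: {n0,n2} ∩ {n0,n1,n4} ∩ {n0,n3,n5} = {n0}; idom=n0
  n8: preds {n2,n4,n5,n7}: {n0,n2} ∩ {n0,n1,n4} ∩ {n0,n3,n5} ∩ {n0,n7} = {n0}; idom=n0

DF derivation:
  n1←n0: walk · to n0
  n1←n4: walk n4→n1 to n0
  n3←n0: walk · to n0
  n3←n1: walk n1 to n0
  n7←n2: walk n2 to n0
  n7←n4: walk n4→n1 to n0
  n7←n5: walk n5→n3 to n0
  n8←n2: walk n2 to n0
  n8←n4: walk n4→n1 to n0
  n8←n5: walk n5→n3 to n0
  n8←n7: walk n7 to n0
  n0 → ∅
  n1 → {n1,n3,n7,n8}
  n2 → {n7,n8}
  n3 → {n7,n8}
  n4 → {n1,n7,n8}
  n5 → {n7,n8}
  n6 → ∅
  n7 → {n8}
  n8 → ∅

φ for f: defs {n0,n2,n7,n8}
  DF⁺ = {n7,n8}

Answer: ["n7", "n8"]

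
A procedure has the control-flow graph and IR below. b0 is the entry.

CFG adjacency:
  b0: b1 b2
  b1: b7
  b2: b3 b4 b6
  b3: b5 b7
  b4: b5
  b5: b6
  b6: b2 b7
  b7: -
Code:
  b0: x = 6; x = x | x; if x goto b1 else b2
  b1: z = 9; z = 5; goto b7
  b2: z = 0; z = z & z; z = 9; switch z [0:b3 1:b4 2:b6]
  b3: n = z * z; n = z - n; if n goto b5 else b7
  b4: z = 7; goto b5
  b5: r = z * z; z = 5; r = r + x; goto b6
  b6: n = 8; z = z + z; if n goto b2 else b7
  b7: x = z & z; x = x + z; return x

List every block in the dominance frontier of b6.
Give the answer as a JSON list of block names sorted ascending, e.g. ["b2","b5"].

Answer: ["b2", "b7"]

Derivation:
idom tree: b1←b0 b2←b0 b3←b2 b4←b2 b5←b2 b6←b2 b7←b0
Join-block Dom:
  b2: preds {b0,b6}: {b0} ∩ {b0,b2,b6} = {b0}; idom=b0
  b5: preds {b3,b4}: {b0,b2,b3} ∩ {b0,b2,b4} = {b0,b2}; idom=b2
  b6: preds {b2,b5}: {b0,b2} ∩ {b0,b2,b5} = {b0,b2}; idom=b2
  b7: preds {b1,b3,b6}: {b0,b1} ∩ {b0,b2,b3} ∩ {b0,b2,b6} = {b0}; idom=b0

DF walk-up:
  join b2 pred b0: · stop@b0
  join b2 pred b6: b6→b2 stop@b0
  join b5 pred b3: b3 stop@b2
  join b5 pred b4: b4 stop@b2
  join b6 pred b2: · stop@b2
  join b6 pred b5: b5 stop@b2
  join b7 pred b1: b1 stop@b0
  join b7 pred b3: b3→b2 stop@b0
  join b7 pred b6: b6→b2 stop@b0
  DF(b0)=∅
  DF(b1)={b7}
  DF(b2)={b2,b7}
  DF(b3)={b5,b7}
  DF(b4)={b5}
  DF(b5)={b6}
  DF(b6)={b2,b7}
  DF(b7)=∅

DF(b6) = ["b2", "b7"]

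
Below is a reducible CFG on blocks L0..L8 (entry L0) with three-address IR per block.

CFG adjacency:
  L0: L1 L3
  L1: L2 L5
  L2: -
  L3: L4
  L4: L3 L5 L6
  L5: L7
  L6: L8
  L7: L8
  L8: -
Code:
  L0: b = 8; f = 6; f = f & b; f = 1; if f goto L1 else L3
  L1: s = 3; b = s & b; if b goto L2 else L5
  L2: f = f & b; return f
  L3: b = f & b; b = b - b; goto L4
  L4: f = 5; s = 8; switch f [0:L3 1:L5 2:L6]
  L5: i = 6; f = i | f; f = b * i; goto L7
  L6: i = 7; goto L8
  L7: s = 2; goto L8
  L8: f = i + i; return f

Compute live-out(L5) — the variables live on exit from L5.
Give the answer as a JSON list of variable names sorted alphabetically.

Block summaries:
  L0: {b,f} / ∅
  L1: {b,s} / {b}
  L2: {f} / {b,f}
  L3: {b} / {b,f}
  L4: {f,s} / ∅
  L5: {f,i} / {b,f}
  L6: {i} / ∅
  L7: {s} / ∅
  L8: {f} / {i}

Live sets:
  L0: in=∅ out={b,f}
  L1: in={b,f} out={b,f}
  L2: in={b,f} out=∅
  L3: in={b,f} out={b}
  L4: in={b} out={b,f}
  L5: in={b,f} out={i}
  L6: in=∅ out={i}
  L7: in={i} out={i}
  L8: in={i} out=∅

live-out(L5) = ["i"]

Answer: ["i"]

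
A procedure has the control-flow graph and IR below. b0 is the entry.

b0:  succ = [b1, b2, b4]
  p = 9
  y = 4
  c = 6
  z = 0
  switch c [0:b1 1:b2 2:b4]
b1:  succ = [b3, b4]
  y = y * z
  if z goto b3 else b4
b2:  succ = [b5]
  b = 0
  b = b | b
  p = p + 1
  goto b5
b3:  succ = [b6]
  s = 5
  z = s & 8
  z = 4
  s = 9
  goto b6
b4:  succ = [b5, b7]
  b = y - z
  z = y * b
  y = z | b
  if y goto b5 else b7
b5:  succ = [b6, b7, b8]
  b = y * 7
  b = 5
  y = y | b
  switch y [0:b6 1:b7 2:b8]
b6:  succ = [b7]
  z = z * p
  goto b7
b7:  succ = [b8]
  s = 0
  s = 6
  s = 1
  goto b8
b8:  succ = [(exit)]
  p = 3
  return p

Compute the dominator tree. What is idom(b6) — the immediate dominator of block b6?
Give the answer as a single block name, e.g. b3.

idom tree: b1←b0 b2←b0 b3←b1 b4←b0 b5←b0 b6←b0 b7←b0 b8←b0
Join-block Dom:
  b4: preds {b0,b1}: {b0} ∩ {b0,b1} = {b0}; idom=b0
  b5: preds {b2,b4}: {b0,b2} ∩ {b0,b4} = {b0}; idom=b0
  b6: preds {b3,b5}: {b0,b1,b3} ∩ {b0,b5} = {b0}; idom=b0
  b7: preds {b4,b5,b6}: {b0,b4} ∩ {b0,b5} ∩ {b0,b6} = {b0}; idom=b0
  b8: preds {b5,b7}: {b0,b5} ∩ {b0,b7} = {b0}; idom=b0

idom(b6) = b0

Answer: b0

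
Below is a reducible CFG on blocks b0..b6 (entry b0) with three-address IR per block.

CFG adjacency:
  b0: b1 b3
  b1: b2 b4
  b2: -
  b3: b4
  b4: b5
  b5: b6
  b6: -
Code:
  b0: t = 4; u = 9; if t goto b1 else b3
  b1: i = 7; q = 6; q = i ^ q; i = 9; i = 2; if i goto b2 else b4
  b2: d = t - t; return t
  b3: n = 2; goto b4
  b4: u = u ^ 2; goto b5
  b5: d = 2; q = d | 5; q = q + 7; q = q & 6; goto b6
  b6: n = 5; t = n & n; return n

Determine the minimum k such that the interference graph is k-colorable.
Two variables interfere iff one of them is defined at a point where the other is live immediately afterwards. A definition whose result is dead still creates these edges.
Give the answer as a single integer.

def/use:
  b0: {t,u} / ∅
  b1: {i,q} / ∅
  b2: {d} / {t}
  b3: {n} / ∅
  b4: {u} / {u}
  b5: {d,q} / ∅
  b6: {n,t} / ∅

Live sets:
  b0: in=∅ out={t,u}
  b1: in={t,u} out={t,u}
  b2: in={t} out=∅
  b3: in={u} out={u}
  b4: in={u} out=∅
  b5: in=∅ out=∅
  b6: in=∅ out=∅

Interfere edges:
  d↔{t}
  i↔{q,t,u}
  n↔{t,u}
  q↔{i,t,u}
  t↔{d,i,n,q,u}
  u↔{i,n,q,t}

Registers:
  lower bound: {i,q,t,u} mutually conflict ⇒ χ ≥ 4
  assign d→c1 i→c2 n→c2 q→c3 t→c0 u→c1 — no edge inside a register ⇒ χ ≤ 4
  χ = 4

Answer: 4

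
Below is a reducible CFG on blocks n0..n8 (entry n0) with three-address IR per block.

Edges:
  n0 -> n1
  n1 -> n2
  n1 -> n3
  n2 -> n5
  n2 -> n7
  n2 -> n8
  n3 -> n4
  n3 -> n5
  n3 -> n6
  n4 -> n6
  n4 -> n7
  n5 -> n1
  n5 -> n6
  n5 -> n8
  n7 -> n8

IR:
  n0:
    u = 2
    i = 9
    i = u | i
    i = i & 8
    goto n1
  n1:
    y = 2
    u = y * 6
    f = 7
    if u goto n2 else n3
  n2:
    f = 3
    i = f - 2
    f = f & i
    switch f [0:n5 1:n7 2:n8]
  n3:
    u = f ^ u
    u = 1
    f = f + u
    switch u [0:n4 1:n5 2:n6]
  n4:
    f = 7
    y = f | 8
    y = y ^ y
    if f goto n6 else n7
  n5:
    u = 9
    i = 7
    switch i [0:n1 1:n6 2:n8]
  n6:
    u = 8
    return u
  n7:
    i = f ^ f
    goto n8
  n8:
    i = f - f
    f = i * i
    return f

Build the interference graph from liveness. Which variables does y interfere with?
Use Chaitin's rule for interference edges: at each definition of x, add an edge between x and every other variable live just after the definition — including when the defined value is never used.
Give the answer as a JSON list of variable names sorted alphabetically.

Per-block:
  n0: def={i,u} ue=∅
  n1: def={f,u,y} ue=∅
  n2: def={f,i} ue=∅
  n3: def={f,u} ue={f,u}
  n4: def={f,y} ue=∅
  n5: def={i,u} ue=∅
  n6: def={u} ue=∅
  n7: def={i} ue={f}
  n8: def={f,i} ue={f}

Liveness:
  n0 li=∅ lo=∅
  n1 li=∅ lo={f,u}
  n2 li=∅ lo={f}
  n3 li={f,u} lo={f}
  n4 li=∅ lo={f}
  n5 li={f} lo={f}
  n6 li=∅ lo=∅
  n7 li={f} lo={f}
  n8 li={f} lo=∅

Interference:
  f↔{i,u,y}
  i↔{f,u}
  u↔{f,i}
  y↔{f}

N(y) = ["f"]

Answer: ["f"]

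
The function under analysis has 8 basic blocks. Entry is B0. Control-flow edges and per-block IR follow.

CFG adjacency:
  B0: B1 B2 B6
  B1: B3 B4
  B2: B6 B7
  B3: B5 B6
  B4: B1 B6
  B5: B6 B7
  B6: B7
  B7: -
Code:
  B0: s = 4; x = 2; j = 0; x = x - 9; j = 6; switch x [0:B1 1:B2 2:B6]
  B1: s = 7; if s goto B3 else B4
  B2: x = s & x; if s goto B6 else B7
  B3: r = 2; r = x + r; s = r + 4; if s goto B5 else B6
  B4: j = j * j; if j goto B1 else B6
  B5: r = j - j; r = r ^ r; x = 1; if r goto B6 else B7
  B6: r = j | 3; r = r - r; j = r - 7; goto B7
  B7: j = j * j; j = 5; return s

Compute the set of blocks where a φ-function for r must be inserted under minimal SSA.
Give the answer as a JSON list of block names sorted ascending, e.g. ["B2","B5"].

idom tree: B1←B0 B2←B0 B3←B1 B4←B1 B5←B3 B6←B0 B7←B0
Join-block Dom:
  B1: preds {B0,B4}: {B0} ∩ {B0,B1,B4} = {B0}; idom=B0
  B6: preds {B0,B2,B3,B4,B5}: {B0} ∩ {B0,B2} ∩ {B0,B1,B3} ∩ {B0,B1,B4} ∩ {B0,B1,B3,B5} = {B0}; idom=B0
  B7: preds {B2,B5,B6}: {B0,B2} ∩ {B0,B1,B3,B5} ∩ {B0,B6} = {B0}; idom=B0

Frontier:
  join B1 pred B0: · stop@B0
  join B1 pred B4: B4→B1 stop@B0
  join B6 pred B0: · stop@B0
  join B6 pred B2: B2 stop@B0
  join B6 pred B3: B3→B1 stop@B0
  join B6 pred B4: B4→B1 stop@B0
  join B6 pred B5: B5→B3→B1 stop@B0
  join B7 pred B2: B2 stop@B0
  join B7 pred B5: B5→B3→B1 stop@B0
  join B7 pred B6: B6 stop@B0
  DF(B0)=∅
  DF(B1)={B1,B6,B7}
  DF(B2)={B6,B7}
  DF(B3)={B6,B7}
  DF(B4)={B1,B6}
  DF(B5)={B6,B7}
  DF(B6)={B7}
  DF(B7)=∅

φ for r: defs {B3,B5,B6}
  DF⁺ = {B6,B7}

Answer: ["B6", "B7"]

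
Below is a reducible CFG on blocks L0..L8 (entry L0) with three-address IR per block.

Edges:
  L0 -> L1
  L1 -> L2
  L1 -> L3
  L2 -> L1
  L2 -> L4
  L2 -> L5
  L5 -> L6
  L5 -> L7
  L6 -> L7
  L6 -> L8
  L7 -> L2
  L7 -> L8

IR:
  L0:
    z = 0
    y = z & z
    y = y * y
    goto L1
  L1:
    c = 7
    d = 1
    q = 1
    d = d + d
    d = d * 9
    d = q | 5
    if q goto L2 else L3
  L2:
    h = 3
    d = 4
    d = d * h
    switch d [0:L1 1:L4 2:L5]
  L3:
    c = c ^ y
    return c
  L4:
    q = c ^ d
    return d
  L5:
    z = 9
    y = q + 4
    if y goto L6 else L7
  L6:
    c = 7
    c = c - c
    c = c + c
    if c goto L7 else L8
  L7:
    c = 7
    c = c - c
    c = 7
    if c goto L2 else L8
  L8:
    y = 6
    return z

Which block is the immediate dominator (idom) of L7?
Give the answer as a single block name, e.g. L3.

idom tree: L1←L0 L2←L1 L3←L1 L4←L2 L5←L2 L6←L5 L7←L5 L8←L5
Dom at joins:
  L1: preds {L0,L2}: {L0} ∩ {L0,L1,L2} = {L0}; idom=L0
  L2: preds {L1,L7}: {L0,L1} ∩ {L0,L1,L2,L5,L7} = {L0,L1}; idom=L1
  L7: preds {L5,L6}: {L0,L1,L2,L5} ∩ {L0,L1,L2,L5,L6} = {L0,L1,L2,L5}; idom=L5
  L8: preds {L6,L7}: {L0,L1,L2,L5,L6} ∩ {L0,L1,L2,L5,L7} = {L0,L1,L2,L5}; idom=L5

idom(L7) = L5

Answer: L5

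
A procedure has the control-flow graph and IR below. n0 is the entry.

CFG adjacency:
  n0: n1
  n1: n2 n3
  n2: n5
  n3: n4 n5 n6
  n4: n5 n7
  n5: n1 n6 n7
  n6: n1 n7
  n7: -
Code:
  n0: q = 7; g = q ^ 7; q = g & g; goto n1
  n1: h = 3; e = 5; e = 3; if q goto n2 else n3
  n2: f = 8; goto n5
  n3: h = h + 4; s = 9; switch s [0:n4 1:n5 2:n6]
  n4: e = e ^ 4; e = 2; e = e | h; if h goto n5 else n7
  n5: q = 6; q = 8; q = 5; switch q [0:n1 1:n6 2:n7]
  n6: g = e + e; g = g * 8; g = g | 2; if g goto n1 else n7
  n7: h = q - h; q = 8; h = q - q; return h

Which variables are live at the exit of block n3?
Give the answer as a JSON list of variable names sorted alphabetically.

Answer: ["e", "h", "q"]

Working:
def/use:
  n0 def {g,q} use ∅
  n1 def {e,h} use {q}
  n2 def {f} use ∅
  n3 def {h,s} use {h}
  n4 def {e} use {e,h}
  n5 def {q} use ∅
  n6 def {g} use {e}
  n7 def {h,q} use {h,q}

Liveness:
  live n0: ∅→{q}
  live n1: {q}→{e,h,q}
  live n2: {e,h}→{e,h}
  live n3: {e,h,q}→{e,h,q}
  live n4: {e,h,q}→{e,h,q}
  live n5: {e,h}→{e,h,q}
  live n6: {e,h,q}→{h,q}
  live n7: {h,q}→∅

live-out(n3) = ["e", "h", "q"]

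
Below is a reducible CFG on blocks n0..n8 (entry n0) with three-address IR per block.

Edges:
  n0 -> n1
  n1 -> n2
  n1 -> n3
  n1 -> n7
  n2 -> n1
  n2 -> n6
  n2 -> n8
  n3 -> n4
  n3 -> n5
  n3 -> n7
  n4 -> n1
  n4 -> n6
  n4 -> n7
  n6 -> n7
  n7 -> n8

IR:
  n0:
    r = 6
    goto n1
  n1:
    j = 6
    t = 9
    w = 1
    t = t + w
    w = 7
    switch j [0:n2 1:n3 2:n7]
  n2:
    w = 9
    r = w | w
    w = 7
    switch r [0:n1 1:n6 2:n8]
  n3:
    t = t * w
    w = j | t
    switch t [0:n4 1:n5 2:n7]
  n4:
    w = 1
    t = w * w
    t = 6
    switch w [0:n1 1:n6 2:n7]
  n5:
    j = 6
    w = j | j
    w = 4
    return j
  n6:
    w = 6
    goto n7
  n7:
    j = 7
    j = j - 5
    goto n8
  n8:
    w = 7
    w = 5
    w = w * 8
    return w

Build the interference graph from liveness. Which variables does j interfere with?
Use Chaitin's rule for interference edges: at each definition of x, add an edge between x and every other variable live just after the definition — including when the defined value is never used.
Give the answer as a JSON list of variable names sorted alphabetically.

Answer: ["t", "w"]

Analysis:
def/use:
  n0 def {r} use ∅
  n1 def {j,t,w} use ∅
  n2 def {r,w} use ∅
  n3 def {t,w} use {j,t,w}
  n4 def {t,w} use ∅
  n5 def {j,w} use ∅
  n6 def {w} use ∅
  n7 def {j} use ∅
  n8 def {w} use ∅

Backward fixpoint:
  live n0: ∅→∅
  live n1: ∅→{j,t,w}
  live n2: ∅→∅
  live n3: {j,t,w}→∅
  live n4: ∅→∅
  live n5: ∅→∅
  live n6: ∅→∅
  live n7: ∅→∅
  live n8: ∅→∅

Interference:
  j — {t,w}
  r — {w}
  t — {j,w}
  w — {j,r,t}

N(j) = ["t", "w"]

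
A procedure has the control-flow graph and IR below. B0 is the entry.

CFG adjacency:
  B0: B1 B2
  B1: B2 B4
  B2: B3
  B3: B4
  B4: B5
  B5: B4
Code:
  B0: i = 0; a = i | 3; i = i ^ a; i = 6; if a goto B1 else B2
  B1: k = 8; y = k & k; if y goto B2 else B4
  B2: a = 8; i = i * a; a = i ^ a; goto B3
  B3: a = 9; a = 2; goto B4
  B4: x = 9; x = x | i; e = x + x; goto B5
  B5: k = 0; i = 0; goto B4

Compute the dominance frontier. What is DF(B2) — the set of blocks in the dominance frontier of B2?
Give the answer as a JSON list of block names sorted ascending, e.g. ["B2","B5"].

idom tree: B1←B0 B2←B0 B3←B2 B4←B0 B5←B4
Join-block Dom:
  B2: preds {B0,B1}: {B0} ∩ {B0,B1} = {B0}; idom=B0
  B4: preds {B1,B3,B5}: {B0,B1} ∩ {B0,B2,B3} ∩ {B0,B4,B5} = {B0}; idom=B0

Frontier:
  join B2 pred B0: · stop@B0
  join B2 pred B1: B1 stop@B0
  join B4 pred B1: B1 stop@B0
  join B4 pred B3: B3→B2 stop@B0
  join B4 pred B5: B5→B4 stop@B0
  DF(B0)=∅
  DF(B1)={B2,B4}
  DF(B2)={B4}
  DF(B3)={B4}
  DF(B4)={B4}
  DF(B5)={B4}

DF(B2) = ["B4"]

Answer: ["B4"]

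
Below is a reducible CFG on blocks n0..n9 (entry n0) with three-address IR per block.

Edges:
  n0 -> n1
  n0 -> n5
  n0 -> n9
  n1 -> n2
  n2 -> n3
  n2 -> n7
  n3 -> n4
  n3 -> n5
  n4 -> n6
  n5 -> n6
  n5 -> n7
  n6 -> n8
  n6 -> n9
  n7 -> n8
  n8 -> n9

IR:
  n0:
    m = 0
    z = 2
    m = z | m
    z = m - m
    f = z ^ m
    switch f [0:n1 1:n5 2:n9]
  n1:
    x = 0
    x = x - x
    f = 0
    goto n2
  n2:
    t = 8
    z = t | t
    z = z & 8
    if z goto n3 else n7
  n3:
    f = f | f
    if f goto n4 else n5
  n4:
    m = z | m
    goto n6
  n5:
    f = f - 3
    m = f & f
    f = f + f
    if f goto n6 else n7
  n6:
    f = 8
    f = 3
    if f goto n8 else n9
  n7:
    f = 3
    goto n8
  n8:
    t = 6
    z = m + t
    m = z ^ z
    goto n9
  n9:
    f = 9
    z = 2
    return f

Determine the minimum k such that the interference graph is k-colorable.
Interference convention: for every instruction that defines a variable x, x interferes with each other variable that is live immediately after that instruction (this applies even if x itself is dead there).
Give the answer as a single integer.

Answer: 3

Derivation:
Per-block:
  n0 def {f,m,z} use ∅
  n1 def {f,x} use ∅
  n2 def {t,z} use ∅
  n3 def {f} use {f}
  n4 def {m} use {m,z}
  n5 def {f,m} use {f}
  n6 def {f} use ∅
  n7 def {f} use ∅
  n8 def {m,t,z} use {m}
  n9 def {f,z} use ∅

Liveness:
  n0: in=∅ out={f,m}
  n1: in={m} out={f,m}
  n2: in={f,m} out={f,m,z}
  n3: in={f,m,z} out={f,m,z}
  n4: in={m,z} out={m}
  n5: in={f} out={m}
  n6: in={m} out={m}
  n7: in={m} out={m}
  n8: in={m} out=∅
  n9: in=∅ out=∅

Conflict graph:
  f — {m,t,z}
  m — {f,t,x,z}
  t — {f,m}
  x — {m}
  z — {f,m}

Chromatic number:
  lower bound: {f,m,t} mutually conflict ⇒ χ ≥ 3
  3-colouring: c0={m}  c1={f,x}  c2={t,z}
  χ = 3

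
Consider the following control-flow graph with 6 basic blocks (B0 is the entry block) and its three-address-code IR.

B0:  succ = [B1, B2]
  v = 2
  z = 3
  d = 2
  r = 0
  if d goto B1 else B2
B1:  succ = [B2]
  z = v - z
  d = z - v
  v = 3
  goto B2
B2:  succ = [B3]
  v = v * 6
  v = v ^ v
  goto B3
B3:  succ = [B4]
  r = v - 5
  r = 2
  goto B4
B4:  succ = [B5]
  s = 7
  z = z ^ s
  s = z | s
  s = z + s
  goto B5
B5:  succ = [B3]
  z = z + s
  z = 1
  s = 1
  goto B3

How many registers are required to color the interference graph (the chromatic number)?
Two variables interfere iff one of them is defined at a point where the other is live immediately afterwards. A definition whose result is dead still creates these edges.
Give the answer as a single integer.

Answer: 4

Analysis:
def/use:
  B0 def {d,r,v,z} use ∅
  B1 def {d,v,z} use {v,z}
  B2 def {v} use {v}
  B3 def {r} use {v}
  B4 def {s,z} use {z}
  B5 def {s,z} use {s,z}

Live sets:
  live B0: ∅→{v,z}
  live B1: {v,z}→{v,z}
  live B2: {v,z}→{v,z}
  live B3: {v,z}→{v,z}
  live B4: {v,z}→{s,v,z}
  live B5: {s,v,z}→{v,z}

Interfere edges:
  d — {r,v,z}
  r — {d,v,z}
  s — {v,z}
  v — {d,r,s,z}
  z — {d,r,s,v}

Registers:
  lower bound: {d,r,v,z} mutually conflict ⇒ χ ≥ 4
  4-colouring: r0={v}  r1={z}  r2={d,s}  r3={r}
  χ = 4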